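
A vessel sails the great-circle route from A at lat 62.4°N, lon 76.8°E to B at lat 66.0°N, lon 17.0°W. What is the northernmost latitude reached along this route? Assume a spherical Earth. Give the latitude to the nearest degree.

≈ 72°N

The great circle lies in the plane with unit normal n̂ = (p₁ × p₂)/|p₁ × p₂|.
Here n̂_z ≈ -0.311; the vertex latitude is φ_max = arccos|n̂_z| ≈ 71.9°.
Check via Clairaut: cos φ_max = |cos φ₁| · sin C = cos(62.4°)·sin(42.2°) ≈ 0.311, again giving ≈ 71.9°.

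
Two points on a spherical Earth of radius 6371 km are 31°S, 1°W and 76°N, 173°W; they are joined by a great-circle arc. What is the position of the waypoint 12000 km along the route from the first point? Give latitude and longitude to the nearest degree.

≈ 77°N, 12°W

Convert each endpoint to a unit vector on the sphere (x = cos φ cos λ, y = cos φ sin λ, z = sin φ).
The central angle between the endpoints is δ = arccos(p₁·p₂) ≈ 2.353 rad (134.8°). The total great-circle distance is δ·R ≈ 2.353 × 6371 ≈ 14993 km, so the target fraction is f = 12000/14993 ≈ 0.800.
Interpolate at f ≈ 0.800 with slerp weights a = sin((1−f)δ)/sin δ ≈ 0.638, b = sin(fδ)/sin δ ≈ 1.342.
p = a·p₁ + b·p₂ ≈ (0.225, -0.049, 0.973); φ = arcsin(p_z) ≈ 76.69°, λ = atan2(p_y, p_x) ≈ -12.31°.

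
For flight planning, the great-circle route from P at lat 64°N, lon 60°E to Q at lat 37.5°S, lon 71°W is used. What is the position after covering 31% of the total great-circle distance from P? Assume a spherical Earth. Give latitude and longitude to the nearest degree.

≈ lat 48°N, lon 20°W

The haversine formula gives a central angle δ ≈ 2.458 rad (140.8°) between the endpoints.
Interpolate at f = 0.31 with slerp weights a = sin((1−f)δ)/sin δ ≈ 1.571, b = sin(fδ)/sin δ ≈ 1.093.
p = a·p₁ + b·p₂ ≈ (0.627, -0.224, 0.747); φ = arcsin(p_z) ≈ 48.29°, λ = atan2(p_y, p_x) ≈ -19.63°.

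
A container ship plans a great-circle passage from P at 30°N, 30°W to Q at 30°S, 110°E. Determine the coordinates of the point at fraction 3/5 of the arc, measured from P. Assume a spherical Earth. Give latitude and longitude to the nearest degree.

≈ 8°S, 52°E

Convert each endpoint to a unit vector on the sphere (x = cos φ cos λ, y = cos φ sin λ, z = sin φ).
The central angle between the endpoints is δ = arccos(p₁·p₂) ≈ 2.540 rad (145.5°).
Interpolate at f = 3/5 with slerp weights a = sin((1−f)δ)/sin δ ≈ 1.502, b = sin(fδ)/sin δ ≈ 1.765.
p = a·p₁ + b·p₂ ≈ (0.604, 0.786, -0.132); φ = arcsin(p_z) ≈ -7.56°, λ = atan2(p_y, p_x) ≈ 52.47°.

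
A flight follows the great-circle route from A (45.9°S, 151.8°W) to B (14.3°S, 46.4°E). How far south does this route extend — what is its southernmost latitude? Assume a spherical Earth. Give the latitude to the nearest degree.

The great circle lies in the plane with unit normal n̂ = (p₁ × p₂)/|p₁ × p₂|.
Here n̂_z ≈ -0.238; the vertex latitude is φ_max = arccos|n̂_z| ≈ 76.3°.
Check via Clairaut: cos φ_max = |cos φ₁| · sin C = cos(45.9°)·sin(160.0°) ≈ 0.238, again giving ≈ 76.3°.

≈ 76°S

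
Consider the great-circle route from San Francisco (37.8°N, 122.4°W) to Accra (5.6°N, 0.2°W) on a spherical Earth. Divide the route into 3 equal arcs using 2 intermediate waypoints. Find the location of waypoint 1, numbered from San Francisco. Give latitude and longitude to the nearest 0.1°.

≈ 44.0°N, 73.4°W

Convert each endpoint to a unit vector on the sphere (x = cos φ cos λ, y = cos φ sin λ, z = sin φ).
The central angle between the endpoints is δ = arccos(p₁·p₂) ≈ 1.938 rad (111.1°).
Interpolate at f = 1/3 with slerp weights a = sin((1−f)δ)/sin δ ≈ 1.030, b = sin(fδ)/sin δ ≈ 0.645.
p = a·p₁ + b·p₂ ≈ (0.206, -0.690, 0.694); φ = arcsin(p_z) ≈ 43.98°, λ = atan2(p_y, p_x) ≈ -73.38°.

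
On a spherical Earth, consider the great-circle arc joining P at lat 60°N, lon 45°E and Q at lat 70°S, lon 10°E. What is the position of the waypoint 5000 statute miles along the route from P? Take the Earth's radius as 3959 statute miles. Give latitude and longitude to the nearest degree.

≈ lat 11°S, lon 30°E

Convert each endpoint to a unit vector on the sphere (x = cos φ cos λ, y = cos φ sin λ, z = sin φ).
The central angle between the endpoints is δ = arccos(p₁·p₂) ≈ 2.310 rad (132.4°). The total great-circle distance is δ·R ≈ 2.310 × 3959 ≈ 9145 mi, so the target fraction is f = 5000/9145 ≈ 0.547.
Interpolate at f ≈ 0.547 with slerp weights a = sin((1−f)δ)/sin δ ≈ 1.172, b = sin(fδ)/sin δ ≈ 1.290.
p = a·p₁ + b·p₂ ≈ (0.849, 0.491, -0.197); φ = arcsin(p_z) ≈ -11.36°, λ = atan2(p_y, p_x) ≈ 30.05°.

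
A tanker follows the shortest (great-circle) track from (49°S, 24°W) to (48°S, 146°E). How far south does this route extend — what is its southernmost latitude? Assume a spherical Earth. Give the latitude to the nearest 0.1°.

The great circle lies in the plane with unit normal n̂ = (p₁ × p₂)/|p₁ × p₂|.
Here n̂_z ≈ +0.077; the vertex latitude is φ_max = arccos|n̂_z| ≈ 85.6°.
Check via Clairaut: cos φ_max = |cos φ₁| · sin C = cos(49.0°)·sin(173.3°) ≈ 0.077, again giving ≈ 85.6°.

≈ 85.6°S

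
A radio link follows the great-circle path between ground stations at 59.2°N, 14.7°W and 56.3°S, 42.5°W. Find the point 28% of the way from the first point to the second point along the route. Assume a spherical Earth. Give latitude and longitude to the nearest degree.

From cos δ = sin φ₁ sin φ₂ + cos φ₁ cos φ₂ cos Δλ, the central angle is δ ≈ 2.053 rad (117.6°).
Interpolate at f = 0.28 with slerp weights a = sin((1−f)δ)/sin δ ≈ 1.124, b = sin(fδ)/sin δ ≈ 0.613.
p = a·p₁ + b·p₂ ≈ (0.807, -0.376, 0.455); φ = arcsin(p_z) ≈ 27.05°, λ = atan2(p_y, p_x) ≈ -24.97°.

≈ 27°N, 25°W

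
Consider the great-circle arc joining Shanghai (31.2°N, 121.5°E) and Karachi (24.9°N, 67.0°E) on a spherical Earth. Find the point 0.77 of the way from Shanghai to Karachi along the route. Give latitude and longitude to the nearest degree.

The haversine formula gives a central angle δ ≈ 0.838 rad (48.0°) between the endpoints.
Interpolate at f = 0.77 with slerp weights a = sin((1−f)δ)/sin δ ≈ 0.258, b = sin(fδ)/sin δ ≈ 0.809.
p = a·p₁ + b·p₂ ≈ (0.172, 0.864, 0.474); φ = arcsin(p_z) ≈ 28.31°, λ = atan2(p_y, p_x) ≈ 78.76°.

≈ 28°N, 79°E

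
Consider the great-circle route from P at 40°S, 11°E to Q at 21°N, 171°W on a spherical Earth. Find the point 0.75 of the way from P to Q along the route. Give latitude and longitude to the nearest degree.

The haversine formula gives a central angle δ ≈ 2.809 rad (160.9°) between the endpoints.
Interpolate at f = 0.75 with slerp weights a = sin((1−f)δ)/sin δ ≈ 1.976, b = sin(fδ)/sin δ ≈ 2.631.
p = a·p₁ + b·p₂ ≈ (-0.940, -0.095, -0.327); φ = arcsin(p_z) ≈ -19.11°, λ = atan2(p_y, p_x) ≈ -174.21°.

≈ 19°S, 174°W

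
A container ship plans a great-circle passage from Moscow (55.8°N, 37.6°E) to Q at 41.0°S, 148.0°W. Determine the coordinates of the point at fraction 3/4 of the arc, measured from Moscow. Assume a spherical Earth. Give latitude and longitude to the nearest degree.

The haversine formula gives a central angle δ ≈ 2.875 rad (164.8°) between the endpoints.
Interpolate at f = 3/4 with slerp weights a = sin((1−f)δ)/sin δ ≈ 2.504, b = sin(fδ)/sin δ ≈ 3.168.
p = a·p₁ + b·p₂ ≈ (-0.913, -0.408, -0.008); φ = arcsin(p_z) ≈ -0.44°, λ = atan2(p_y, p_x) ≈ -155.89°.

≈ 0°N, 156°W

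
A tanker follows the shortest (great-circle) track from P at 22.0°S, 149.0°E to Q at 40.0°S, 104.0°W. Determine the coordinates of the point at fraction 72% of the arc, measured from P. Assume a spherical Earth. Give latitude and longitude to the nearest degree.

Convert each endpoint to a unit vector on the sphere (x = cos φ cos λ, y = cos φ sin λ, z = sin φ).
The central angle between the endpoints is δ = arccos(p₁·p₂) ≈ 1.538 rad (88.1°).
Interpolate at f = 0.72 with slerp weights a = sin((1−f)δ)/sin δ ≈ 0.418, b = sin(fδ)/sin δ ≈ 0.895.
p = a·p₁ + b·p₂ ≈ (-0.498, -0.466, -0.732); φ = arcsin(p_z) ≈ -47.03°, λ = atan2(p_y, p_x) ≈ -136.90°.

≈ 47°S, 137°W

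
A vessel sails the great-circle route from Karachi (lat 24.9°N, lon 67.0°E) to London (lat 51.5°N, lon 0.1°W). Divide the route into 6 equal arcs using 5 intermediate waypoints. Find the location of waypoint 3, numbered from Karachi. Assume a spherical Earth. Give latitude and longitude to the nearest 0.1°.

Convert each endpoint to a unit vector on the sphere (x = cos φ cos λ, y = cos φ sin λ, z = sin φ).
The central angle between the endpoints is δ = arccos(p₁·p₂) ≈ 0.989 rad (56.7°).
Interpolate at f = 3/6 with slerp weights a = sin((1−f)δ)/sin δ ≈ 0.568, b = sin(fδ)/sin δ ≈ 0.568.
p = a·p₁ + b·p₂ ≈ (0.555, 0.474, 0.684); φ = arcsin(p_z) ≈ 43.14°, λ = atan2(p_y, p_x) ≈ 40.48°.

≈ lat 43.1°N, lon 40.5°E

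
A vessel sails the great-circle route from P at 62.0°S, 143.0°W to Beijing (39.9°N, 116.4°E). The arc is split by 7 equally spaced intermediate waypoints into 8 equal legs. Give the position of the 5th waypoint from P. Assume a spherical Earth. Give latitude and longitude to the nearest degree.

The haversine formula gives a central angle δ ≈ 2.256 rad (129.2°) between the endpoints.
Interpolate at f = 5/8 with slerp weights a = sin((1−f)δ)/sin δ ≈ 0.967, b = sin(fδ)/sin δ ≈ 1.275.
p = a·p₁ + b·p₂ ≈ (-0.797, 0.603, -0.036); φ = arcsin(p_z) ≈ -2.06°, λ = atan2(p_y, p_x) ≈ 142.91°.

≈ 2°S, 143°E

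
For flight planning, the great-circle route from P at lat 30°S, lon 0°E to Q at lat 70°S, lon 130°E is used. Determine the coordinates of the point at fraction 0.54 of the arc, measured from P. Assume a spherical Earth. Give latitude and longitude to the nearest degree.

≈ lat 67°S, lon 26°E

The haversine formula gives a central angle δ ≈ 1.288 rad (73.8°) between the endpoints.
Interpolate at f = 0.54 with slerp weights a = sin((1−f)δ)/sin δ ≈ 0.581, b = sin(fδ)/sin δ ≈ 0.667.
p = a·p₁ + b·p₂ ≈ (0.357, 0.175, -0.918); φ = arcsin(p_z) ≈ -66.59°, λ = atan2(p_y, p_x) ≈ 26.10°.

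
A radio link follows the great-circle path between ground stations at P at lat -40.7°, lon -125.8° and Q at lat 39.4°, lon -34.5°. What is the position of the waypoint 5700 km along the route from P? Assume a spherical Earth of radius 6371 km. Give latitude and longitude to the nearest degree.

≈ lat -6°, lon -84°

Convert each endpoint to a unit vector on the sphere (x = cos φ cos λ, y = cos φ sin λ, z = sin φ).
The central angle between the endpoints is δ = arccos(p₁·p₂) ≈ 2.012 rad (115.3°). The total great-circle distance is δ·R ≈ 2.012 × 6371 ≈ 12820 km, so the target fraction is f = 5700/12820 ≈ 0.445.
Interpolate at f ≈ 0.445 with slerp weights a = sin((1−f)δ)/sin δ ≈ 0.994, b = sin(fδ)/sin δ ≈ 0.863.
p = a·p₁ + b·p₂ ≈ (0.108, -0.989, -0.101); φ = arcsin(p_z) ≈ -5.79°, λ = atan2(p_y, p_x) ≈ -83.74°.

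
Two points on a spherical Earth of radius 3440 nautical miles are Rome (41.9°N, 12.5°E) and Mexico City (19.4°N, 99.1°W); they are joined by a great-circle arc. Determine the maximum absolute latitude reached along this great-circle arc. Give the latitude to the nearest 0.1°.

≈ 49.2°N

The great circle lies in the plane with unit normal n̂ = (p₁ × p₂)/|p₁ × p₂|.
Here n̂_z ≈ -0.653; the vertex latitude is φ_max = arccos|n̂_z| ≈ 49.2°.
Check via Clairaut: cos φ_max = |cos φ₁| · sin C = cos(41.9°)·sin(61.4°) ≈ 0.653, again giving ≈ 49.2°.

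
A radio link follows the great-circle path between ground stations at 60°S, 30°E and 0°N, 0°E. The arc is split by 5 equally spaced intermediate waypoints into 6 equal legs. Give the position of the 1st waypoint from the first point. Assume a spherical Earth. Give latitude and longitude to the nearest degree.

≈ 51°S, 21°E

The haversine formula gives a central angle δ ≈ 1.123 rad (64.3°) between the endpoints.
Interpolate at f = 1/6 with slerp weights a = sin((1−f)δ)/sin δ ≈ 0.893, b = sin(fδ)/sin δ ≈ 0.206.
p = a·p₁ + b·p₂ ≈ (0.593, 0.223, -0.773); φ = arcsin(p_z) ≈ -50.67°, λ = atan2(p_y, p_x) ≈ 20.63°.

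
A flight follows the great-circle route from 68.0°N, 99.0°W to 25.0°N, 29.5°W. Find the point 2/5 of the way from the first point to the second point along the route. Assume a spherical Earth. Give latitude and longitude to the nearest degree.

Write both endpoints as unit vectors p₁, p₂ with components (cos φ cos λ, cos φ sin λ, sin φ).
The central angle between the endpoints is δ = arccos(p₁·p₂) ≈ 1.035 rad (59.3°).
Interpolate at f = 2/5 with slerp weights a = sin((1−f)δ)/sin δ ≈ 0.677, b = sin(fδ)/sin δ ≈ 0.468.
p = a·p₁ + b·p₂ ≈ (0.329, -0.459, 0.825); φ = arcsin(p_z) ≈ 55.60°, λ = atan2(p_y, p_x) ≈ -54.35°.

≈ 56°N, 54°W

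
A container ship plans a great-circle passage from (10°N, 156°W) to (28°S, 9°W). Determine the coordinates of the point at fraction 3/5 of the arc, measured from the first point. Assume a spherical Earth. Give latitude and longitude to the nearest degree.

Convert each endpoint to a unit vector on the sphere (x = cos φ cos λ, y = cos φ sin λ, z = sin φ).
The central angle between the endpoints is δ = arccos(p₁·p₂) ≈ 2.516 rad (144.2°).
Interpolate at f = 3/5 with slerp weights a = sin((1−f)δ)/sin δ ≈ 1.444, b = sin(fδ)/sin δ ≈ 1.705.
p = a·p₁ + b·p₂ ≈ (0.188, -0.814, -0.550); φ = arcsin(p_z) ≈ -33.36°, λ = atan2(p_y, p_x) ≈ -76.97°.

≈ (33°S, 77°W)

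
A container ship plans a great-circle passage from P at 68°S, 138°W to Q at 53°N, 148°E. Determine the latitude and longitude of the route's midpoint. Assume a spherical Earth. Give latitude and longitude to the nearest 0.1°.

Write both endpoints as unit vectors p₁, p₂ with components (cos φ cos λ, cos φ sin λ, sin φ).
The central angle between the endpoints is δ = arccos(p₁·p₂) ≈ 2.316 rad (132.7°).
Interpolate at f = 1/2 with slerp weights a = sin((1−f)δ)/sin δ ≈ 1.247, b = sin(fδ)/sin δ ≈ 1.247.
p = a·p₁ + b·p₂ ≈ (-0.983, 0.085, -0.160); φ = arcsin(p_z) ≈ -9.22°, λ = atan2(p_y, p_x) ≈ 175.05°.

≈ 9.2°S, 175.1°E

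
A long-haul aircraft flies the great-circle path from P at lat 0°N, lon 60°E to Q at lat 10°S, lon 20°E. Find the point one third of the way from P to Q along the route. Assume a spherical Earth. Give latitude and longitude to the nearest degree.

Write both endpoints as unit vectors p₁, p₂ with components (cos φ cos λ, cos φ sin λ, sin φ).
The central angle between the endpoints is δ = arccos(p₁·p₂) ≈ 0.716 rad (41.0°).
Interpolate at f = 1/3 with slerp weights a = sin((1−f)δ)/sin δ ≈ 0.700, b = sin(fδ)/sin δ ≈ 0.360.
p = a·p₁ + b·p₂ ≈ (0.683, 0.727, -0.063); φ = arcsin(p_z) ≈ -3.59°, λ = atan2(p_y, p_x) ≈ 46.79°.

≈ lat 4°S, lon 47°E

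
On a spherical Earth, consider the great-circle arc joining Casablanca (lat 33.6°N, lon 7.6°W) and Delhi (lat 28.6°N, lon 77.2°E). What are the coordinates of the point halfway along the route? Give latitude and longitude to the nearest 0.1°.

≈ lat 39.2°N, lon 36.2°E

Write both endpoints as unit vectors p₁, p₂ with components (cos φ cos λ, cos φ sin λ, sin φ).
The central angle between the endpoints is δ = arccos(p₁·p₂) ≈ 1.233 rad (70.7°).
Interpolate at f = 1/2 with slerp weights a = sin((1−f)δ)/sin δ ≈ 0.613, b = sin(fδ)/sin δ ≈ 0.613.
p = a·p₁ + b·p₂ ≈ (0.625, 0.457, 0.633); φ = arcsin(p_z) ≈ 39.24°, λ = atan2(p_y, p_x) ≈ 36.18°.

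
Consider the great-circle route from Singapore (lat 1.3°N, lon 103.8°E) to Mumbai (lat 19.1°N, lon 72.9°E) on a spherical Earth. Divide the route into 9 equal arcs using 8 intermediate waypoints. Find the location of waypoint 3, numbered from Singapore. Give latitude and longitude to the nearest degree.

≈ lat 8°N, lon 94°E

Write both endpoints as unit vectors p₁, p₂ with components (cos φ cos λ, cos φ sin λ, sin φ).
The central angle between the endpoints is δ = arccos(p₁·p₂) ≈ 0.613 rad (35.1°).
Interpolate at f = 3/9 with slerp weights a = sin((1−f)δ)/sin δ ≈ 0.691, b = sin(fδ)/sin δ ≈ 0.353.
p = a·p₁ + b·p₂ ≈ (-0.067, 0.989, 0.131); φ = arcsin(p_z) ≈ 7.53°, λ = atan2(p_y, p_x) ≈ 93.86°.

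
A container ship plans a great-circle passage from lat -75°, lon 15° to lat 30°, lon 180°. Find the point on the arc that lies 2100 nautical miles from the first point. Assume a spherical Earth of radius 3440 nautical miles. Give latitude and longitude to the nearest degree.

≈ lat -69°, lon 165°

From cos δ = sin φ₁ sin φ₂ + cos φ₁ cos φ₂ cos Δλ, the central angle is δ ≈ 2.345 rad (134.4°). The total great-circle distance is δ·R ≈ 2.345 × 3440 ≈ 8068 nmi, so the target fraction is f = 2100/8068 ≈ 0.260.
Interpolate at f ≈ 0.260 with slerp weights a = sin((1−f)δ)/sin δ ≈ 1.380, b = sin(fδ)/sin δ ≈ 0.802.
p = a·p₁ + b·p₂ ≈ (-0.350, 0.092, -0.932); φ = arcsin(p_z) ≈ -68.80°, λ = atan2(p_y, p_x) ≈ 165.18°.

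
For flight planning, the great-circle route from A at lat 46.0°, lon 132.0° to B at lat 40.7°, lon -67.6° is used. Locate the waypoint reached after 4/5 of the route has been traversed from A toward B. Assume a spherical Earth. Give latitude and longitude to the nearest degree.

Convert each endpoint to a unit vector on the sphere (x = cos φ cos λ, y = cos φ sin λ, z = sin φ).
The central angle between the endpoints is δ = arccos(p₁·p₂) ≈ 1.598 rad (91.5°).
Interpolate at f = 4/5 with slerp weights a = sin((1−f)δ)/sin δ ≈ 0.314, b = sin(fδ)/sin δ ≈ 0.958.
p = a·p₁ + b·p₂ ≈ (0.131, -0.509, 0.851); φ = arcsin(p_z) ≈ 58.29°, λ = atan2(p_y, p_x) ≈ -75.61°.

≈ lat 58°, lon -76°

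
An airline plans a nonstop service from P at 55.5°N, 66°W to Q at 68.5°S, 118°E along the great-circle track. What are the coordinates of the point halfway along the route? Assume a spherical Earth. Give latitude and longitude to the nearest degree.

Write both endpoints as unit vectors p₁, p₂ with components (cos φ cos λ, cos φ sin λ, sin φ).
The central angle between the endpoints is δ = arccos(p₁·p₂) ≈ 2.912 rad (166.9°).
Interpolate at f = 1/2 with slerp weights a = sin((1−f)δ)/sin δ ≈ 4.374, b = sin(fδ)/sin δ ≈ 4.374.
p = a·p₁ + b·p₂ ≈ (0.255, -0.848, -0.465); φ = arcsin(p_z) ≈ -27.70°, λ = atan2(p_y, p_x) ≈ -73.26°.

≈ 28°S, 73°W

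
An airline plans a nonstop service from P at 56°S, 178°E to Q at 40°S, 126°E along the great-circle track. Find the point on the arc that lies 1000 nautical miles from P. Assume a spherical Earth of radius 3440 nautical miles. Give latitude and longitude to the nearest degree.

≈ 52°S, 150°E

Write both endpoints as unit vectors p₁, p₂ with components (cos φ cos λ, cos φ sin λ, sin φ).
The central angle between the endpoints is δ = arccos(p₁·p₂) ≈ 0.649 rad (37.2°). The total great-circle distance is δ·R ≈ 0.649 × 3440 ≈ 2233 nmi, so the target fraction is f = 1000/2233 ≈ 0.448.
Interpolate at f ≈ 0.448 with slerp weights a = sin((1−f)δ)/sin δ ≈ 0.580, b = sin(fδ)/sin δ ≈ 0.474.
p = a·p₁ + b·p₂ ≈ (-0.538, 0.305, -0.786); φ = arcsin(p_z) ≈ -51.80°, λ = atan2(p_y, p_x) ≈ 150.43°.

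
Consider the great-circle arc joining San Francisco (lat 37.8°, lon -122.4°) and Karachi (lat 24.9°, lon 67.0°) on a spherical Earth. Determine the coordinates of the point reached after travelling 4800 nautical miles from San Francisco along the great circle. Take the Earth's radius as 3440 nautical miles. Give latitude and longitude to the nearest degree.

Convert each endpoint to a unit vector on the sphere (x = cos φ cos λ, y = cos φ sin λ, z = sin φ).
The central angle between the endpoints is δ = arccos(p₁·p₂) ≈ 2.036 rad (116.7°). The total great-circle distance is δ·R ≈ 2.036 × 3440 ≈ 7005 nmi, so the target fraction is f = 4800/7005 ≈ 0.685.
Interpolate at f ≈ 0.685 with slerp weights a = sin((1−f)δ)/sin δ ≈ 0.669, b = sin(fδ)/sin δ ≈ 1.102.
p = a·p₁ + b·p₂ ≈ (0.107, 0.474, 0.874); φ = arcsin(p_z) ≈ 60.96°, λ = atan2(p_y, p_x) ≈ 77.25°.

≈ lat 61°, lon 77°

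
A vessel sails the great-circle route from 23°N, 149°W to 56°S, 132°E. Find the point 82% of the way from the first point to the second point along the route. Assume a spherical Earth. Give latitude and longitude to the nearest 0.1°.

≈ 46.0°S, 157.1°E

The haversine formula gives a central angle δ ≈ 1.798 rad (103.0°) between the endpoints.
Interpolate at f = 0.82 with slerp weights a = sin((1−f)δ)/sin δ ≈ 0.327, b = sin(fδ)/sin δ ≈ 1.022.
p = a·p₁ + b·p₂ ≈ (-0.640, 0.270, -0.719); φ = arcsin(p_z) ≈ -46.01°, λ = atan2(p_y, p_x) ≈ 157.14°.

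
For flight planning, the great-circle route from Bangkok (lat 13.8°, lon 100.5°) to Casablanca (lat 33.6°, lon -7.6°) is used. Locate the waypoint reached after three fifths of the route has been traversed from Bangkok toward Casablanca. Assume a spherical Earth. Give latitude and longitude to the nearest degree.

≈ lat 39°, lon 40°

Write both endpoints as unit vectors p₁, p₂ with components (cos φ cos λ, cos φ sin λ, sin φ).
The central angle between the endpoints is δ = arccos(p₁·p₂) ≈ 1.690 rad (96.9°).
Interpolate at f = 3/5 with slerp weights a = sin((1−f)δ)/sin δ ≈ 0.630, b = sin(fδ)/sin δ ≈ 0.855.
p = a·p₁ + b·p₂ ≈ (0.594, 0.508, 0.624); φ = arcsin(p_z) ≈ 38.58°, λ = atan2(p_y, p_x) ≈ 40.49°.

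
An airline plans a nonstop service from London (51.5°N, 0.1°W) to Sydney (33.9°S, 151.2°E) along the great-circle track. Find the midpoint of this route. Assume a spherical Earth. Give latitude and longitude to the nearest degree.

Convert each endpoint to a unit vector on the sphere (x = cos φ cos λ, y = cos φ sin λ, z = sin φ).
The central angle between the endpoints is δ = arccos(p₁·p₂) ≈ 2.668 rad (152.8°).
Interpolate at f = 1/2 with slerp weights a = sin((1−f)δ)/sin δ ≈ 2.129, b = sin(fδ)/sin δ ≈ 2.129.
p = a·p₁ + b·p₂ ≈ (-0.223, 0.849, 0.479); φ = arcsin(p_z) ≈ 28.61°, λ = atan2(p_y, p_x) ≈ 104.73°.

≈ 29°N, 105°E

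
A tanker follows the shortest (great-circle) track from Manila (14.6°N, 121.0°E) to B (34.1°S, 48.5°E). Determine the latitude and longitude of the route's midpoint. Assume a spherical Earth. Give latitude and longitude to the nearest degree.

Convert each endpoint to a unit vector on the sphere (x = cos φ cos λ, y = cos φ sin λ, z = sin φ).
The central angle between the endpoints is δ = arccos(p₁·p₂) ≈ 1.471 rad (84.3°).
Interpolate at f = 1/2 with slerp weights a = sin((1−f)δ)/sin δ ≈ 0.674, b = sin(fδ)/sin δ ≈ 0.674.
p = a·p₁ + b·p₂ ≈ (0.034, 0.978, -0.208); φ = arcsin(p_z) ≈ -12.01°, λ = atan2(p_y, p_x) ≈ 88.01°.

≈ (12°S, 88°E)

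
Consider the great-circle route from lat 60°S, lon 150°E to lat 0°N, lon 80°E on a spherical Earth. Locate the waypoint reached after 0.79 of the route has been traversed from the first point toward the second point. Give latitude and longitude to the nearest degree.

≈ lat 15°S, lon 88°E

Convert each endpoint to a unit vector on the sphere (x = cos φ cos λ, y = cos φ sin λ, z = sin φ).
The central angle between the endpoints is δ = arccos(p₁·p₂) ≈ 1.399 rad (80.2°).
Interpolate at f = 0.79 with slerp weights a = sin((1−f)δ)/sin δ ≈ 0.294, b = sin(fδ)/sin δ ≈ 0.907.
p = a·p₁ + b·p₂ ≈ (0.030, 0.967, -0.255); φ = arcsin(p_z) ≈ -14.75°, λ = atan2(p_y, p_x) ≈ 88.21°.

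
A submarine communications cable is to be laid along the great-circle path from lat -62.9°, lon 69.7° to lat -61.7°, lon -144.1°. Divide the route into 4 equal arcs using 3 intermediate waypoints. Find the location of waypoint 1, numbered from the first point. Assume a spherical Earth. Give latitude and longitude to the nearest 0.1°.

≈ lat -74.8°, lon 86.4°

Convert each endpoint to a unit vector on the sphere (x = cos φ cos λ, y = cos φ sin λ, z = sin φ).
The central angle between the endpoints is δ = arccos(p₁·p₂) ≈ 0.922 rad (52.8°).
Interpolate at f = 1/4 with slerp weights a = sin((1−f)δ)/sin δ ≈ 0.800, b = sin(fδ)/sin δ ≈ 0.287.
p = a·p₁ + b·p₂ ≈ (0.016, 0.262, -0.965); φ = arcsin(p_z) ≈ -74.77°, λ = atan2(p_y, p_x) ≈ 86.43°.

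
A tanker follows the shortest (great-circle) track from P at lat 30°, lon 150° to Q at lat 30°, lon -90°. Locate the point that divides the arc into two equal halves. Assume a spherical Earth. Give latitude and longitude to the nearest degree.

≈ lat 49°, lon -150°

Write both endpoints as unit vectors p₁, p₂ with components (cos φ cos λ, cos φ sin λ, sin φ).
The central angle between the endpoints is δ = arccos(p₁·p₂) ≈ 1.696 rad (97.2°).
Interpolate at f = 1/2 with slerp weights a = sin((1−f)δ)/sin δ ≈ 0.756, b = sin(fδ)/sin δ ≈ 0.756.
p = a·p₁ + b·p₂ ≈ (-0.567, -0.327, 0.756); φ = arcsin(p_z) ≈ 49.11°, λ = atan2(p_y, p_x) ≈ -150.00°.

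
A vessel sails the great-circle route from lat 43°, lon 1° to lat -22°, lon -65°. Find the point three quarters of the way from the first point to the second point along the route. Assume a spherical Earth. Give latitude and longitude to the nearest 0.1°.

≈ lat -4.9°, lon -50.3°

Write both endpoints as unit vectors p₁, p₂ with components (cos φ cos λ, cos φ sin λ, sin φ).
The central angle between the endpoints is δ = arccos(p₁·p₂) ≈ 1.550 rad (88.8°).
Interpolate at f = 3/4 with slerp weights a = sin((1−f)δ)/sin δ ≈ 0.378, b = sin(fδ)/sin δ ≈ 0.918.
p = a·p₁ + b·p₂ ≈ (0.636, -0.767, -0.086); φ = arcsin(p_z) ≈ -4.94°, λ = atan2(p_y, p_x) ≈ -50.31°.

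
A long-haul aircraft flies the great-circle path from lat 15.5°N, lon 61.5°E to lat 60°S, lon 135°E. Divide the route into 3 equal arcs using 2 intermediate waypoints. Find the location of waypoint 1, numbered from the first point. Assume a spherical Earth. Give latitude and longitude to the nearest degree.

Convert each endpoint to a unit vector on the sphere (x = cos φ cos λ, y = cos φ sin λ, z = sin φ).
The central angle between the endpoints is δ = arccos(p₁·p₂) ≈ 1.666 rad (95.4°).
Interpolate at f = 1/3 with slerp weights a = sin((1−f)δ)/sin δ ≈ 0.900, b = sin(fδ)/sin δ ≈ 0.529.
p = a·p₁ + b·p₂ ≈ (0.227, 0.949, -0.218); φ = arcsin(p_z) ≈ -12.59°, λ = atan2(p_y, p_x) ≈ 76.58°.

≈ lat 13°S, lon 77°E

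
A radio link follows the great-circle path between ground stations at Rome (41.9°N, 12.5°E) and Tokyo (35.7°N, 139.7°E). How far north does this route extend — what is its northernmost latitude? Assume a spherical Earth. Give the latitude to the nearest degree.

≈ 61°N

The great circle lies in the plane with unit normal n̂ = (p₁ × p₂)/|p₁ × p₂|.
Here n̂_z ≈ +0.482; the vertex latitude is φ_max = arccos|n̂_z| ≈ 61.2°.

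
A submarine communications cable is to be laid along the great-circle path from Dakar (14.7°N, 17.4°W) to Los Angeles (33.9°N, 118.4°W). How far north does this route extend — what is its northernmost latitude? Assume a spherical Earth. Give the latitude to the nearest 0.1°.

The great circle lies in the plane with unit normal n̂ = (p₁ × p₂)/|p₁ × p₂|.
Here n̂_z ≈ -0.788; the vertex latitude is φ_max = arccos|n̂_z| ≈ 38.0°.
Check via Clairaut: cos φ_max = |cos φ₁| · sin C = cos(14.7°)·sin(54.6°) ≈ 0.788, again giving ≈ 38.0°.

≈ 38.0°N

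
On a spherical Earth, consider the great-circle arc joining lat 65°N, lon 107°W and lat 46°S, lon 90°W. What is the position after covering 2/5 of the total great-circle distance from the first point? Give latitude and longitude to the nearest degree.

Write both endpoints as unit vectors p₁, p₂ with components (cos φ cos λ, cos φ sin λ, sin φ).
The central angle between the endpoints is δ = arccos(p₁·p₂) ≈ 1.951 rad (111.8°).
Interpolate at f = 2/5 with slerp weights a = sin((1−f)δ)/sin δ ≈ 0.992, b = sin(fδ)/sin δ ≈ 0.758.
p = a·p₁ + b·p₂ ≈ (-0.123, -0.927, 0.354); φ = arcsin(p_z) ≈ 20.72°, λ = atan2(p_y, p_x) ≈ -97.53°.

≈ lat 21°N, lon 98°W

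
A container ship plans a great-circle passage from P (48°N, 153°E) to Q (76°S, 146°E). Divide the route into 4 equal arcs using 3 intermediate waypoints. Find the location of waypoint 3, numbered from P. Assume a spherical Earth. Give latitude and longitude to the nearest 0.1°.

From cos δ = sin φ₁ sin φ₂ + cos φ₁ cos φ₂ cos Δλ, the central angle is δ ≈ 2.166 rad (124.1°).
Interpolate at f = 3/4 with slerp weights a = sin((1−f)δ)/sin δ ≈ 0.622, b = sin(fδ)/sin δ ≈ 1.206.
p = a·p₁ + b·p₂ ≈ (-0.613, 0.352, -0.707); φ = arcsin(p_z) ≈ -45.03°, λ = atan2(p_y, p_x) ≈ 150.12°.

≈ (45.0°S, 150.1°E)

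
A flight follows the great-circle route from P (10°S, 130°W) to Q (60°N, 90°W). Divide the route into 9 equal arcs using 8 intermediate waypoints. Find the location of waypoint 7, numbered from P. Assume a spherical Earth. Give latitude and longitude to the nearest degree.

≈ (46°N, 106°W)

From cos δ = sin φ₁ sin φ₂ + cos φ₁ cos φ₂ cos Δλ, the central angle is δ ≈ 1.342 rad (76.9°).
Interpolate at f = 7/9 with slerp weights a = sin((1−f)δ)/sin δ ≈ 0.302, b = sin(fδ)/sin δ ≈ 0.887.
p = a·p₁ + b·p₂ ≈ (-0.191, -0.671, 0.716); φ = arcsin(p_z) ≈ 45.74°, λ = atan2(p_y, p_x) ≈ -105.88°.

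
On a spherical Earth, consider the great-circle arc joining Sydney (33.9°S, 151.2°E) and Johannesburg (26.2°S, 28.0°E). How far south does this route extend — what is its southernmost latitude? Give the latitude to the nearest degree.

The great circle lies in the plane with unit normal n̂ = (p₁ × p₂)/|p₁ × p₂|.
Here n̂_z ≈ -0.631; the vertex latitude is φ_max = arccos|n̂_z| ≈ 50.8°.
Check via Clairaut: cos φ_max = |cos φ₁| · sin C = cos(33.9°)·sin(130.5°) ≈ 0.631, again giving ≈ 50.8°.

≈ 51°S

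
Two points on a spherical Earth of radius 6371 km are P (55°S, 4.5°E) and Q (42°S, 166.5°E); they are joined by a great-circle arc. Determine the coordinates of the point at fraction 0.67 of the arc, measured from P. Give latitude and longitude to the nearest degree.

Convert each endpoint to a unit vector on the sphere (x = cos φ cos λ, y = cos φ sin λ, z = sin φ).
The central angle between the endpoints is δ = arccos(p₁·p₂) ≈ 1.428 rad (81.8°).
Interpolate at f = 0.67 with slerp weights a = sin((1−f)δ)/sin δ ≈ 0.459, b = sin(fδ)/sin δ ≈ 0.826.
p = a·p₁ + b·p₂ ≈ (-0.334, 0.164, -0.928); φ = arcsin(p_z) ≈ -68.14°, λ = atan2(p_y, p_x) ≈ 153.89°.

≈ (68°S, 154°E)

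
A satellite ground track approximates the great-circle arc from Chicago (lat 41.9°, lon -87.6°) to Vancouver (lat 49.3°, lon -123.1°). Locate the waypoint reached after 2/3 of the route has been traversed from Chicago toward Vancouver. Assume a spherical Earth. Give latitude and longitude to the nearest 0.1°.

≈ lat 48.1°, lon -110.3°

The haversine formula gives a central angle δ ≈ 0.448 rad (25.7°) between the endpoints.
Interpolate at f = 2/3 with slerp weights a = sin((1−f)δ)/sin δ ≈ 0.343, b = sin(fδ)/sin δ ≈ 0.679.
p = a·p₁ + b·p₂ ≈ (-0.231, -0.626, 0.744); φ = arcsin(p_z) ≈ 48.10°, λ = atan2(p_y, p_x) ≈ -110.26°.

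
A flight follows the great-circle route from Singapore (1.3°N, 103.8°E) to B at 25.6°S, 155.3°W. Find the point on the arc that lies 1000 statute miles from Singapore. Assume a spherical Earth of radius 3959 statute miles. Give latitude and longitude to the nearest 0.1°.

The haversine formula gives a central angle δ ≈ 1.752 rad (100.4°) between the endpoints. The total great-circle distance is δ·R ≈ 1.752 × 3959 ≈ 6936 mi, so the target fraction is f = 1000/6936 ≈ 0.144.
Interpolate at f ≈ 0.144 with slerp weights a = sin((1−f)δ)/sin δ ≈ 1.014, b = sin(fδ)/sin δ ≈ 0.254.
p = a·p₁ + b·p₂ ≈ (-0.450, 0.889, -0.087); φ = arcsin(p_z) ≈ -4.98°, λ = atan2(p_y, p_x) ≈ 116.85°.

≈ 5.0°S, 116.9°E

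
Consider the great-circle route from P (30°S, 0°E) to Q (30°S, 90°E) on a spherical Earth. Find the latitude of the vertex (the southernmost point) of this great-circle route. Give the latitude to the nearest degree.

≈ 39°S

The great circle lies in the plane with unit normal n̂ = (p₁ × p₂)/|p₁ × p₂|.
Here n̂_z ≈ +0.775; the vertex latitude is φ_max = arccos|n̂_z| ≈ 39.2°.
Check via Clairaut: cos φ_max = |cos φ₁| · sin C = cos(30.0°)·sin(116.6°) ≈ 0.775, again giving ≈ 39.2°.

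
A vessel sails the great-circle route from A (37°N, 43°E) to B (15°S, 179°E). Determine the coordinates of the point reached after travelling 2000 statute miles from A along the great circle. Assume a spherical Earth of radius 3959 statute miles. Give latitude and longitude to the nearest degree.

Convert each endpoint to a unit vector on the sphere (x = cos φ cos λ, y = cos φ sin λ, z = sin φ).
The central angle between the endpoints is δ = arccos(p₁·p₂) ≈ 2.361 rad (135.3°). The total great-circle distance is δ·R ≈ 2.361 × 3959 ≈ 9348 mi, so the target fraction is f = 2000/9348 ≈ 0.214.
Interpolate at f ≈ 0.214 with slerp weights a = sin((1−f)δ)/sin δ ≈ 1.364, b = sin(fδ)/sin δ ≈ 0.688.
p = a·p₁ + b·p₂ ≈ (0.132, 0.755, 0.643); φ = arcsin(p_z) ≈ 40.00°, λ = atan2(p_y, p_x) ≈ 80.05°.

≈ (40°N, 80°E)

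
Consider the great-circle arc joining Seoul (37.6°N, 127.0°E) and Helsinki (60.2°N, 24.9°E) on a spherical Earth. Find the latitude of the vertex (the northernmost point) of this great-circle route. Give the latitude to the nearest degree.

≈ 65°N

The great circle lies in the plane with unit normal n̂ = (p₁ × p₂)/|p₁ × p₂|.
Here n̂_z ≈ -0.430; the vertex latitude is φ_max = arccos|n̂_z| ≈ 64.5°.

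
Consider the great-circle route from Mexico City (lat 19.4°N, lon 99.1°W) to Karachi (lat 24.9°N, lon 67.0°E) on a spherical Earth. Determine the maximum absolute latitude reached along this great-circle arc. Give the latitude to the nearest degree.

The great circle lies in the plane with unit normal n̂ = (p₁ × p₂)/|p₁ × p₂|.
Here n̂_z ≈ +0.284; the vertex latitude is φ_max = arccos|n̂_z| ≈ 73.5°.
Check via Clairaut: cos φ_max = |cos φ₁| · sin C = cos(19.4°)·sin(17.5°) ≈ 0.284, again giving ≈ 73.5°.

≈ 73°N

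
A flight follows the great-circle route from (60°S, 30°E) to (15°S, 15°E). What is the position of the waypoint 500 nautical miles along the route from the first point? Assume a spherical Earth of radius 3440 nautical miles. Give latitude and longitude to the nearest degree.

≈ (52°S, 25°E)

Write both endpoints as unit vectors p₁, p₂ with components (cos φ cos λ, cos φ sin λ, sin φ).
The central angle between the endpoints is δ = arccos(p₁·p₂) ≈ 0.808 rad (46.3°). The total great-circle distance is δ·R ≈ 0.808 × 3440 ≈ 2781 nmi, so the target fraction is f = 500/2781 ≈ 0.180.
Interpolate at f ≈ 0.180 with slerp weights a = sin((1−f)δ)/sin δ ≈ 0.851, b = sin(fδ)/sin δ ≈ 0.200.
p = a·p₁ + b·p₂ ≈ (0.555, 0.263, -0.789); φ = arcsin(p_z) ≈ -52.09°, λ = atan2(p_y, p_x) ≈ 25.33°.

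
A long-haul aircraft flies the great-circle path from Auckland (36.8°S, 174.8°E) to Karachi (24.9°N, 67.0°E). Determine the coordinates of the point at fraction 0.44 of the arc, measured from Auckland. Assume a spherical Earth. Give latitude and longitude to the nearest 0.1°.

≈ 14.2°S, 121.9°E

Write both endpoints as unit vectors p₁, p₂ with components (cos φ cos λ, cos φ sin λ, sin φ).
The central angle between the endpoints is δ = arccos(p₁·p₂) ≈ 2.065 rad (118.3°).
Interpolate at f = 0.44 with slerp weights a = sin((1−f)δ)/sin δ ≈ 1.040, b = sin(fδ)/sin δ ≈ 0.896.
p = a·p₁ + b·p₂ ≈ (-0.512, 0.823, -0.246); φ = arcsin(p_z) ≈ -14.22°, λ = atan2(p_y, p_x) ≈ 121.86°.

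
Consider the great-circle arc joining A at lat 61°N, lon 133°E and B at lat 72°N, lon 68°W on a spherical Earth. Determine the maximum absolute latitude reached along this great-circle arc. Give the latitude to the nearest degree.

The great circle lies in the plane with unit normal n̂ = (p₁ × p₂)/|p₁ × p₂|.
Here n̂_z ≈ +0.074; the vertex latitude is φ_max = arccos|n̂_z| ≈ 85.7°.

≈ 86°N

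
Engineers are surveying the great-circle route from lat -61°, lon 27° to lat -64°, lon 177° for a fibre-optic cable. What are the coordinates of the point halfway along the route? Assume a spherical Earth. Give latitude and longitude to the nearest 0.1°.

Write both endpoints as unit vectors p₁, p₂ with components (cos φ cos λ, cos φ sin λ, sin φ).
The central angle between the endpoints is δ = arccos(p₁·p₂) ≈ 0.925 rad (53.0°).
Interpolate at f = 1/2 with slerp weights a = sin((1−f)δ)/sin δ ≈ 0.559, b = sin(fδ)/sin δ ≈ 0.559.
p = a·p₁ + b·p₂ ≈ (-0.003, 0.136, -0.991); φ = arcsin(p_z) ≈ -82.19°, λ = atan2(p_y, p_x) ≈ 91.37°.

≈ lat -82.2°, lon 91.4°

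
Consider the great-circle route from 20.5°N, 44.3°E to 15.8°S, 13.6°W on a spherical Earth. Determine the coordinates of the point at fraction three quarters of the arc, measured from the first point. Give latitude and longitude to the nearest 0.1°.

≈ 6.8°S, 0.9°E

Convert each endpoint to a unit vector on the sphere (x = cos φ cos λ, y = cos φ sin λ, z = sin φ).
The central angle between the endpoints is δ = arccos(p₁·p₂) ≈ 1.177 rad (67.4°).
Interpolate at f = 3/4 with slerp weights a = sin((1−f)δ)/sin δ ≈ 0.314, b = sin(fδ)/sin δ ≈ 0.837.
p = a·p₁ + b·p₂ ≈ (0.993, 0.016, -0.118); φ = arcsin(p_z) ≈ -6.76°, λ = atan2(p_y, p_x) ≈ 0.93°.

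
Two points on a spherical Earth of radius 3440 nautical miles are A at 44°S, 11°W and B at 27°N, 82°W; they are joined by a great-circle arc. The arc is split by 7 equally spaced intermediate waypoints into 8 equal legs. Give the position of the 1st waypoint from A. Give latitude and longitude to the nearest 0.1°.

Convert each endpoint to a unit vector on the sphere (x = cos φ cos λ, y = cos φ sin λ, z = sin φ).
The central angle between the endpoints is δ = arccos(p₁·p₂) ≈ 1.678 rad (96.1°).
Interpolate at f = 1/8 with slerp weights a = sin((1−f)δ)/sin δ ≈ 1.000, b = sin(fδ)/sin δ ≈ 0.209.
p = a·p₁ + b·p₂ ≈ (0.732, -0.322, -0.600); φ = arcsin(p_z) ≈ -36.86°, λ = atan2(p_y, p_x) ≈ -23.74°.

≈ 36.9°S, 23.7°W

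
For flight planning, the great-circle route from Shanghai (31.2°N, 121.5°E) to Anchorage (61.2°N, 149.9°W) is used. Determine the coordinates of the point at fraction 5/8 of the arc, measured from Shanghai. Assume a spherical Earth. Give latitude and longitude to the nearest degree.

≈ 59°N, 163°E

Write both endpoints as unit vectors p₁, p₂ with components (cos φ cos λ, cos φ sin λ, sin φ).
The central angle between the endpoints is δ = arccos(p₁·p₂) ≈ 1.088 rad (62.4°).
Interpolate at f = 5/8 with slerp weights a = sin((1−f)δ)/sin δ ≈ 0.448, b = sin(fδ)/sin δ ≈ 0.710.
p = a·p₁ + b·p₂ ≈ (-0.496, 0.155, 0.854); φ = arcsin(p_z) ≈ 58.68°, λ = atan2(p_y, p_x) ≈ 162.63°.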